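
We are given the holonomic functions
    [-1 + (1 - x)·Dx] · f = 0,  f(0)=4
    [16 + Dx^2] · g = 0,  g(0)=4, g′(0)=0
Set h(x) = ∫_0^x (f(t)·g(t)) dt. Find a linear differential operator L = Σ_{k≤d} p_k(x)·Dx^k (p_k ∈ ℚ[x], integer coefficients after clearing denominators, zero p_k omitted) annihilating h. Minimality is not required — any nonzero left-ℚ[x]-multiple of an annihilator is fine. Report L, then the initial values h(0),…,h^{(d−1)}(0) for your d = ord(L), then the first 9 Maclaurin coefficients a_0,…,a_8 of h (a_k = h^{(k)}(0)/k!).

L = (-16 + 16·x)·Dx + 2·Dx^2 + (-1 + x)·Dx^3  (order 3).
h: a_k = 0, 16, 8, -112/3, -28, 176/15, 88/9, -208/45, -182/45, …
ICs: h(0) = 0, h′(0) = 16, h′′(0) = 16.

f: a_k = 4, 4, 4, 4, 4, 4, 4, 4, 4, …
g: a_k = 4, 0, -32, 0, 128/3, 0, -1024/45, 0, 2048/315, …
f·g: L₀ = L_f ⊗_s L_g, ord ≤ 1·2.
Integrate: L := L₀·Dx.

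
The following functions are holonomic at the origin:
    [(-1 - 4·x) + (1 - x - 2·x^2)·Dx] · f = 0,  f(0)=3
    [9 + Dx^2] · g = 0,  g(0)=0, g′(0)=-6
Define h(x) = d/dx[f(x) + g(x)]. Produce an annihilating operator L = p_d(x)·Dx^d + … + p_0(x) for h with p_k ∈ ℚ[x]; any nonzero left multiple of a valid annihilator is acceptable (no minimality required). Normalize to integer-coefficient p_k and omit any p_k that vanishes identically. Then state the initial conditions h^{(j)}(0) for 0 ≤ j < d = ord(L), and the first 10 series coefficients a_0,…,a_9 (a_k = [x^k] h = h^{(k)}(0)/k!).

L = (954 + 3600·x + 8154·x^2 + 4140·x^3 + 5760·x^4 + 3888·x^5 + 2592·x^6) + (-117 - 369·x + 585·x^2 + 747·x^3 + 90·x^4 + 828·x^5 + 1512·x^6 + 864·x^7)·Dx + (106 + 400·x + 906·x^2 + 460·x^3 + 640·x^4 + 432·x^5 + 288·x^6)·Dx^2 + (-13 - 41·x + 65·x^2 + 83·x^3 + 10·x^4 + 92·x^5 + 168·x^6 + 96·x^7)·Dx^3  (order 3).
h: a_k = -3, 18, 72, 132, 1179/4, 774, 71643/40, 4104, 20621493/2240, 20490, …
ICs: h(0) = -3, h′(0) = 18, h′′(0) = 144.

f: a_k = 3, 3, 9, 15, 33, 63, 129, 255, 513, 1023, …
g: a_k = 0, -6, 0, 9, 0, -81/20, 0, 243/280, 0, -243/2240, …
Sum ⇒ L₀ = lclm(L_f,L_g) in ℚ(x)⟨Dx⟩.
h=h₀': d/dx-closure on L₀ ⇒ L.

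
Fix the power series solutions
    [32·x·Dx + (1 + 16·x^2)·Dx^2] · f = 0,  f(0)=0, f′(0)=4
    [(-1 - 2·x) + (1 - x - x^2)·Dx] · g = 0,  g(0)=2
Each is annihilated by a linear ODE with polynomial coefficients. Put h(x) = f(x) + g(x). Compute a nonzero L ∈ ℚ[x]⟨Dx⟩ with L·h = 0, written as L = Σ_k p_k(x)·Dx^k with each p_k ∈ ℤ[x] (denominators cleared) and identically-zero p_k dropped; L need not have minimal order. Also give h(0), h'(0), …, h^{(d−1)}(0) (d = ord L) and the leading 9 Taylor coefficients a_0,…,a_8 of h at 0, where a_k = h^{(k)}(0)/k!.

f: a_k = 0, 4, 0, -64/3, 0, 1024/5, 0, -16384/7, 0, …
g: a_k = 2, 2, 4, 6, 10, 16, 26, 42, 68, …
f+g: L₀ = lclm(L_f,L_g), ord ≤ 2+1.
L = (64 - 256·x - 3904·x^2 - 6912·x^3 - 9696·x^4 - 1536·x^6)·Dx + (-25 - 24·x + 542·x^2 - 780·x^3 - 6800·x^4 - 6560·x^5 - 768·x^6 - 1536·x^7)·Dx^2 + (2 + 17·x + 62·x^2 + 202·x^3 + 445·x^4 - 1136·x^5 - 576·x^6 - 256·x^7 - 256·x^8)·Dx^3  (order 3).
h: a_k = 2, 6, 4, -46/3, 10, 1104/5, 26, -16090/7, 68, …
ICs: h(0) = 2, h′(0) = 6, h′′(0) = 8.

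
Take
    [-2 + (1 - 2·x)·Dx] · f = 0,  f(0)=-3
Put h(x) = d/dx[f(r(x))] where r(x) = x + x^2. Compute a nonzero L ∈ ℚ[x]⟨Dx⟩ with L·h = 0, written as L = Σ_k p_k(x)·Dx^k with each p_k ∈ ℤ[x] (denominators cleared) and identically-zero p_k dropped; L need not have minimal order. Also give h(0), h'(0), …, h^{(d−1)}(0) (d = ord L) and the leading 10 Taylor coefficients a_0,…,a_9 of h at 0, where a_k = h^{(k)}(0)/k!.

L = (6 + 12·x + 12·x^2) + (-1 + 6·x^2 + 4·x^3)·Dx  (order 1).
h: a_k = -6, -36, -144, -528, -1800, -5904, -18816, -58752, -180576, -548160, …
ICs: h(0) = -6.

f: a_k = -3, -6, -12, -24, -48, -96, -192, -384, -768, -1536, …
Change of var in L_f (x↦r) gives L₀.
Differentiate: ansatz ord ≤ ord L₀ ⇒ L.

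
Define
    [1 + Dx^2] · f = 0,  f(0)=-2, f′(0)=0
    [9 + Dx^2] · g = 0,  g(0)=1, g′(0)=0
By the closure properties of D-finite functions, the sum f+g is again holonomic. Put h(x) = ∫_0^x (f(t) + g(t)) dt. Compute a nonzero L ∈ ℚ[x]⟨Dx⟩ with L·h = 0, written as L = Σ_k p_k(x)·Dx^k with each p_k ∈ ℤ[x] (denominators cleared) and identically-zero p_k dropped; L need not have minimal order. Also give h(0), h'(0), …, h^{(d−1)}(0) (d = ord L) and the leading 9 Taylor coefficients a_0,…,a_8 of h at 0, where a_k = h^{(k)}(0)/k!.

f: a_k = -2, 0, 1, 0, -1/12, 0, 1/360, 0, -1/20160, …
g: a_k = 1, 0, -9/2, 0, 27/8, 0, -81/80, 0, 729/4480, …
Sum ⇒ L₀ = lclm(L_f,L_g) in ℚ(x)⟨Dx⟩.
h=∫₀ˣh₀: take L = L₀·Dx.
L = 9·Dx + 10·Dx^3 + Dx^5  (order 5).
h: a_k = 0, -1, 0, -7/6, 0, 79/120, 0, -727/5040, 0, …
ICs: h(0) = 0, h′(0) = -1, h′′(0) = 0, h′′′(0) = -7, h′′′′(0) = 0.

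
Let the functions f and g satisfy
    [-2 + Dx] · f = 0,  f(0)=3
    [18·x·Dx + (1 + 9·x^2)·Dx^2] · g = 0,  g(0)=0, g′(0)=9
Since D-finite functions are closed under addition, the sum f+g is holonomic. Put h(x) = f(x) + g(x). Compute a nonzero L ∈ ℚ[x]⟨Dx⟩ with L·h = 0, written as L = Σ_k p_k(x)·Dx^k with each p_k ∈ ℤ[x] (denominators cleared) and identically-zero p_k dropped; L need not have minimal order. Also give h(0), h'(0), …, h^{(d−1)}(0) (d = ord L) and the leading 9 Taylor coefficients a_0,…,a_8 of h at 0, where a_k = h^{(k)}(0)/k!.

f: a_k = 3, 6, 6, 4, 2, 4/5, 4/15, 8/105, 2/105, …
g: a_k = 0, 9, 0, -27, 0, 729/5, 0, -6561/7, 0, …
Weyl lclm of L_f,L_g ⇒ L₀ (ord ≤ 3).
L = (18 - 36·x - 486·x^2 - 324·x^3)·Dx + (-11 + 207·x^2 - 162·x^4)·Dx^2 + (1 + 9·x + 18·x^2 + 81·x^3 + 81·x^4)·Dx^3  (order 3).
h: a_k = 3, 15, 6, -23, 2, 733/5, 4/15, -98407/105, 2/105, …
ICs: h(0) = 3, h′(0) = 15, h′′(0) = 12.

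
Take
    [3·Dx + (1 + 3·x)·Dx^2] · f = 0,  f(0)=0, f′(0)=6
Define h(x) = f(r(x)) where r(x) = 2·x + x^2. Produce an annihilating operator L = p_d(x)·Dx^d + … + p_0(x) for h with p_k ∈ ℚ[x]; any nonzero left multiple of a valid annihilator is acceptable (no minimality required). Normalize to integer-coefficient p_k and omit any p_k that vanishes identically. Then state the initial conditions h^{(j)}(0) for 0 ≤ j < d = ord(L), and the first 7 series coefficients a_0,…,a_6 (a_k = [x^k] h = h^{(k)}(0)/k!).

f: a_k = 0, 6, -9, 18, -81/2, 486/5, -243, …
L₀ from L_f via x↦r, Dx↦r'^{-1}Dx.
L = (5 + 6·x + 3·x^2)·Dx + (1 + 7·x + 9·x^2 + 3·x^3)·Dx^2  (order 2).
h: a_k = 0, 12, -30, 108, -441, 9612/5, -8730, …
ICs: h(0) = 0, h′(0) = 12.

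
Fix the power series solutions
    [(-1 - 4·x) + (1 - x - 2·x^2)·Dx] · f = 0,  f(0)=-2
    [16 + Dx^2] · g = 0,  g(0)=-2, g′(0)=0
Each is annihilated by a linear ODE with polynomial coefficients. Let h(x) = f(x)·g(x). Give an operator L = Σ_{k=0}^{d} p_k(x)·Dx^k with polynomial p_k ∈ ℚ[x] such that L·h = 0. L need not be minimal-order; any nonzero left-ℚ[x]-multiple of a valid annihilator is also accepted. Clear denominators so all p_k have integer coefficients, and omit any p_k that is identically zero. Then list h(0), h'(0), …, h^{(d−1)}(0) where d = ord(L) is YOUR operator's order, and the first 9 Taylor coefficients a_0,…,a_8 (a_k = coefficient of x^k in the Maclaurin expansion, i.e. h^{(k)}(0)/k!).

L = (-12 + 16·x + 32·x^2) + (2 + 8·x)·Dx + (-1 + x + 2·x^2)·Dx^2  (order 2).
h: a_k = 4, 4, -20, -12, -28/3, -100/3, -3364/45, -6364/45, -89596/315, …
ICs: h(0) = 4, h′(0) = 4.

f: a_k = -2, -2, -6, -10, -22, -42, -86, -170, -342, …
g: a_k = -2, 0, 16, 0, -64/3, 0, 512/45, 0, -1024/315, …
f·g: L₀ = L_f ⊗_s L_g, ord ≤ 1·2.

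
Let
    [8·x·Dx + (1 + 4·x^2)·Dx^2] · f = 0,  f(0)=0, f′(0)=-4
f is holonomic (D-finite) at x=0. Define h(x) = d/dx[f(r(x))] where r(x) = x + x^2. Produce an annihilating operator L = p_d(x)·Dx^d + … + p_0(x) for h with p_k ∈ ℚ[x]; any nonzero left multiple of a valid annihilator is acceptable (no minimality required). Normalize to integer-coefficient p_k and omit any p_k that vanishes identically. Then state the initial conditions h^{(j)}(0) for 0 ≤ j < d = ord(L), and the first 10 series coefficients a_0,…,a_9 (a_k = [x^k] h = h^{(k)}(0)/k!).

L = (-2 + 8·x + 32·x^2 + 48·x^3 + 24·x^4) + (1 + 2·x + 4·x^2 + 16·x^3 + 20·x^4 + 8·x^5)·Dx  (order 1).
h: a_k = -4, -8, 16, 64, 16, -352, -640, 1024, 5312, 2432, …
ICs: h(0) = -4.

f: a_k = 0, -4, 0, 16/3, 0, -64/5, 0, 256/7, 0, -1024/9, …
f∘r: x↦r, Dx↦Dx/r' in L_f ⇒ L₀.
Derive L from L₀ (diff closure).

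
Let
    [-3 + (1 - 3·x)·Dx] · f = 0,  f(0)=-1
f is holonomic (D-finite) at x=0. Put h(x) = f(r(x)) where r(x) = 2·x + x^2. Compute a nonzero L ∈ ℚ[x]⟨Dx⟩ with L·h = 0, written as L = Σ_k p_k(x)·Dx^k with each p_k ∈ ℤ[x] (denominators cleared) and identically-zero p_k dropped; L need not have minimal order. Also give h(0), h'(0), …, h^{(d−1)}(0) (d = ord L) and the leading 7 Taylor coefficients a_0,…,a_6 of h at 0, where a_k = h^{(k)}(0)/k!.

f: a_k = -1, -3, -9, -27, -81, -243, -729, …
L₀ from L_f via x↦r, Dx↦r'^{-1}Dx.
L = (6 + 6·x) + (-1 + 6·x + 3·x^2)·Dx  (order 1).
h: a_k = -1, -6, -39, -252, -1629, -10530, -68067, …
ICs: h(0) = -1.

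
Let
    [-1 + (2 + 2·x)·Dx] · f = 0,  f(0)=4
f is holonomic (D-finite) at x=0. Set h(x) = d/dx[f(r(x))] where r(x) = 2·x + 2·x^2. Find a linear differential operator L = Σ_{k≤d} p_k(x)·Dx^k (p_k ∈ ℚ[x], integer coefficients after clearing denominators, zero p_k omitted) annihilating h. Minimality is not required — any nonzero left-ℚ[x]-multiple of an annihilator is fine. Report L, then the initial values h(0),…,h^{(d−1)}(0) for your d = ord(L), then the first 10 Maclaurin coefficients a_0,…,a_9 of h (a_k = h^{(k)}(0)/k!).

L = 1 + (-1 - 4·x - 6·x^2 - 4·x^3)·Dx  (order 1).
h: a_k = 4, 4, -6, 6, -5/2, -9/2, 49/4, -61/4, 243/32, 395/32, …
ICs: h(0) = 4.

f: a_k = 4, 2, -1/2, 1/4, -5/32, 7/64, -21/256, 33/512, -429/8192, 715/16384, …
h₀=f(r): pull back L_f along r ⇒ L₀.
h=h₀': d/dx-closure on L₀ ⇒ L.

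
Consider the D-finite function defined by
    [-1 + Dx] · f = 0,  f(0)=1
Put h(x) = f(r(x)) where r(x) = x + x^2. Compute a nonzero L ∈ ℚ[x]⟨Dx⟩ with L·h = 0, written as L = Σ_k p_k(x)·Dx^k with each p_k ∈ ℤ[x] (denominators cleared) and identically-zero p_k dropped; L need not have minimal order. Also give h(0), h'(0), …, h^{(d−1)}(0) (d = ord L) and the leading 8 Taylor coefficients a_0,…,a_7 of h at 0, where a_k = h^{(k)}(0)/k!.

L = (-1 - 2·x) + Dx  (order 1).
h: a_k = 1, 1, 3/2, 7/6, 25/24, 27/40, 331/720, 1303/5040, …
ICs: h(0) = 1.

f: a_k = 1, 1, 1/2, 1/6, 1/24, 1/120, 1/720, 1/5040, …
Change of var in L_f (x↦r) gives L₀.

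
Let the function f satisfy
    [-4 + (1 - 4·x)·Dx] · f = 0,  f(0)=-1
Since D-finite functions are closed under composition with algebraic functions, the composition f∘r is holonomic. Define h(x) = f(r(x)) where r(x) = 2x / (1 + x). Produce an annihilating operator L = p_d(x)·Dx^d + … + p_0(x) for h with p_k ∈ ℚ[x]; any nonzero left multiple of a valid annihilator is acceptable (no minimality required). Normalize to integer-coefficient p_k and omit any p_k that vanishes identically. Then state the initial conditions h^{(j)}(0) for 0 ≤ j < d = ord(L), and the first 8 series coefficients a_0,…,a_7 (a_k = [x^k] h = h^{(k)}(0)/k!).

L = 8 + (-1 + 6·x + 7·x^2)·Dx  (order 1).
h: a_k = -1, -8, -56, -392, -2744, -19208, -134456, -941192, …
ICs: h(0) = -1.

f: a_k = -1, -4, -16, -64, -256, -1024, -4096, -16384, …
Change of var in L_f (x↦r) gives L₀.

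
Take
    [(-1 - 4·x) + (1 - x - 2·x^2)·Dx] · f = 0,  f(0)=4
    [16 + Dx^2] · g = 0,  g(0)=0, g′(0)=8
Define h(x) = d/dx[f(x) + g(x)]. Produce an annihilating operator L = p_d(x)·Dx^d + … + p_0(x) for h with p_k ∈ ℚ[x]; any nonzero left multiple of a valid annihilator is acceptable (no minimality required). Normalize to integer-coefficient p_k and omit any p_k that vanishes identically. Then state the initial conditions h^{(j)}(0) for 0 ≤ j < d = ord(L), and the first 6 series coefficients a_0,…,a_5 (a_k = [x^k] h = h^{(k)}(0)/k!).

f: a_k = 4, 4, 12, 20, 44, 84, …
g: a_k = 0, 8, 0, -64/3, 0, 256/15, …
Weyl lclm of L_f,L_g ⇒ L₀ (ord ≤ 3).
Differentiate: ansatz ord ≤ ord L₀ ⇒ L.
L = (2880 + 9600·x + 20736·x^2 + 7680·x^3 + 15360·x^4 + 18432·x^5 + 12288·x^6) + (-368 - 1040·x + 2400·x^2 + 2048·x^3 - 2560·x^4 + 1536·x^5 + 7168·x^6 + 4096·x^7)·Dx + (180 + 600·x + 1296·x^2 + 480·x^3 + 960·x^4 + 1152·x^5 + 768·x^6)·Dx^2 + (-23 - 65·x + 150·x^2 + 128·x^3 - 160·x^4 + 96·x^5 + 448·x^6 + 256·x^7)·Dx^3  (order 3).
h: a_k = 12, 24, -4, 176, 1516/3, 1032, …
ICs: h(0) = 12, h′(0) = 24, h′′(0) = -8.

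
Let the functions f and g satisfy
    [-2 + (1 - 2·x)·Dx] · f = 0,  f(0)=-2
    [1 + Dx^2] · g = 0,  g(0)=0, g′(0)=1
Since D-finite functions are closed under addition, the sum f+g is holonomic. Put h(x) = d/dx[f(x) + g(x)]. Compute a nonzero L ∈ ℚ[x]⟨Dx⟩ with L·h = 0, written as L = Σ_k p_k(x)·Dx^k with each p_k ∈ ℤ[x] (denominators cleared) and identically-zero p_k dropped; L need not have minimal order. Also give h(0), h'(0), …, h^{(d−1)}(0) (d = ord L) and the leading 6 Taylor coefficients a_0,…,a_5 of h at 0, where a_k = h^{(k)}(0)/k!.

L = (196 - 16·x + 16·x^2) + (-25 + 54·x - 12·x^2 + 8·x^3)·Dx + (196 - 16·x + 16·x^2)·Dx^2 + (-25 + 54·x - 12·x^2 + 8·x^3)·Dx^3  (order 3).
h: a_k = -3, -16, -97/2, -128, -7679/24, -768, …
ICs: h(0) = -3, h′(0) = -16, h′′(0) = -97.

f: a_k = -2, -4, -8, -16, -32, -64, …
g: a_k = 0, 1, 0, -1/6, 0, 1/120, …
Weyl lclm of L_f,L_g ⇒ L₀ (ord ≤ 3).
h₀' ⇒ L via d/dx closure of L₀.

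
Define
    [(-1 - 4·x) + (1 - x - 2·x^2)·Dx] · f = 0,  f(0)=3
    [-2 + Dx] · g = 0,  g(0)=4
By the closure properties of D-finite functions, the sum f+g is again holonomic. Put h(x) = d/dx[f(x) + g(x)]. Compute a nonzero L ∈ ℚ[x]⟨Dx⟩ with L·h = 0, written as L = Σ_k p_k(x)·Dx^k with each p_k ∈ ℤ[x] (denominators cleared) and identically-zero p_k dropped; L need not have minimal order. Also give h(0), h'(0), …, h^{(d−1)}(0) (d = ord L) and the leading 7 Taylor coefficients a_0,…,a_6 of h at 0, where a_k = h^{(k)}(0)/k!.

L = (18 + 132·x + 144·x^2 + 288·x^3 + 96·x^4) + (-13 - 68·x - 94·x^2 - 112·x^3 + 40·x^4 + 32·x^5)·Dx + (2 + x + 11·x^2 - 16·x^3 - 44·x^4 - 16·x^5)·Dx^2  (order 2).
h: a_k = 11, 34, 61, 428/3, 961/3, 11642/15, 80357/45, …
ICs: h(0) = 11, h′(0) = 34.

f: a_k = 3, 3, 9, 15, 33, 63, 129, …
g: a_k = 4, 8, 8, 16/3, 8/3, 16/15, 16/45, …
Sum ⇒ L₀ = lclm(L_f,L_g) in ℚ(x)⟨Dx⟩.
h₀' ⇒ L via d/dx closure of L₀.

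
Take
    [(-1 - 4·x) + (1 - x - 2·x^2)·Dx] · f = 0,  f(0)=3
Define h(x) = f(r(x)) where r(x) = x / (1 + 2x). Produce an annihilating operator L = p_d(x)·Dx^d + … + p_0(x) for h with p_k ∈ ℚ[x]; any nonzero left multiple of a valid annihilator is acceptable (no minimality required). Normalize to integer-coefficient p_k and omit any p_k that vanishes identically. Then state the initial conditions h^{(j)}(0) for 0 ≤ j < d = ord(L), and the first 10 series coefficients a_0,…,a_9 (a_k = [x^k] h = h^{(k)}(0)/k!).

L = (-1 - 6·x) + (1 + 5·x + 6·x^2)·Dx  (order 1).
h: a_k = 3, 3, 3, -9, 27, -81, 243, -729, 2187, -6561, …
ICs: h(0) = 3.

f: a_k = 3, 3, 9, 15, 33, 63, 129, 255, 513, 1023, …
Substitute x→r, Dx→(1/r')Dx; clear ⇒ L₀.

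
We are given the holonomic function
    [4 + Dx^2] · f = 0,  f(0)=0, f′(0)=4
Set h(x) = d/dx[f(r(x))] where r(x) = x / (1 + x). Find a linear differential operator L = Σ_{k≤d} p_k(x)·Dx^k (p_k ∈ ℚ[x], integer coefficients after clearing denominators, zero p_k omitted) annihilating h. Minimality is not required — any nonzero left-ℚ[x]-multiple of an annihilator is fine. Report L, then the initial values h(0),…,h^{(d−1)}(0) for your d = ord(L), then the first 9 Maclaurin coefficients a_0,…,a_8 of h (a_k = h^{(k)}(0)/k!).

L = (10 + 12·x + 6·x^2) + (6 + 18·x + 18·x^2 + 6·x^3)·Dx + (1 + 4·x + 6·x^2 + 4·x^3 + x^4)·Dx^2  (order 2).
h: a_k = 4, -8, 4, 16, -172/3, 120, -8836/45, 12128/45, -98524/315, …
ICs: h(0) = 4, h′(0) = -8.

f: a_k = 0, 4, 0, -8/3, 0, 8/15, 0, -16/315, 0, …
L₀ from L_f via x↦r, Dx↦r'^{-1}Dx.
Differentiate: ansatz ord ≤ ord L₀ ⇒ L.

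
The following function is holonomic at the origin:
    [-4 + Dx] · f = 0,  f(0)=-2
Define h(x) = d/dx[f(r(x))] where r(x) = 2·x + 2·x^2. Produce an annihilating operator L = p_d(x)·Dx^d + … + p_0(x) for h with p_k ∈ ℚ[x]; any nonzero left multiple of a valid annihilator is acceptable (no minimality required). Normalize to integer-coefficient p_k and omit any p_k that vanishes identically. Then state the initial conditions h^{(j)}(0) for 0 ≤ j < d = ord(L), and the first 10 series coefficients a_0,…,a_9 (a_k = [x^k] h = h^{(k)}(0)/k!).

L = (10 + 32·x + 32·x^2) + (-1 - 2·x)·Dx  (order 1).
h: a_k = -16, -160, -896, -11008/3, -36352/3, -510976/15, -757760/9, -58925056/315, -119545856/315, -288145408/405, …
ICs: h(0) = -16.

f: a_k = -2, -8, -16, -64/3, -64/3, -256/15, -512/45, -2048/315, -1024/315, -4096/2835, …
Change of var in L_f (x↦r) gives L₀.
Derive L from L₀ (diff closure).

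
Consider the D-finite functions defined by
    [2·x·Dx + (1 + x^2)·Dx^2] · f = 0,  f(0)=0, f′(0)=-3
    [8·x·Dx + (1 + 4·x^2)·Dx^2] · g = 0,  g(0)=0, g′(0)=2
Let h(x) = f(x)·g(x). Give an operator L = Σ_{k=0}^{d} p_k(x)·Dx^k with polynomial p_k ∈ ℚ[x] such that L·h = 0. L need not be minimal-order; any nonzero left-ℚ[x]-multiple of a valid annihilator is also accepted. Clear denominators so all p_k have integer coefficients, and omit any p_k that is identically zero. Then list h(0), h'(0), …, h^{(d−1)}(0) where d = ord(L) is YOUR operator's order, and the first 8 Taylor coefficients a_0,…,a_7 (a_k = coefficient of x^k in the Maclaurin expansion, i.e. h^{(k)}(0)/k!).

f: a_k = 0, -3, 0, 1, 0, -3/5, 0, 3/7, …
g: a_k = 0, 2, 0, -8/3, 0, 32/5, 0, -128/7, …
h₀=f·g: eliminate ⇒ L₀, order ≤ 2·2.
L = (-96·x - 800·x^3 - 1024·x^5 + 640·x^7 + 1536·x^9)·Dx + (-20 - 412·x^2 - 1440·x^4 - 896·x^6 + 2240·x^8 + 2304·x^10)·Dx^2 + (-40·x - 280·x^3 - 480·x^5 + 272·x^7 + 1280·x^9 + 768·x^11)·Dx^3 + (-1 - 10·x^2 - 29·x^4 + 116·x^8 + 160·x^10 + 64·x^12)·Dx^4  (order 4).
h: a_k = 0, 0, -6, 0, 10, 0, -346/15, 0, …
ICs: h(0) = 0, h′(0) = 0, h′′(0) = -12, h′′′(0) = 0.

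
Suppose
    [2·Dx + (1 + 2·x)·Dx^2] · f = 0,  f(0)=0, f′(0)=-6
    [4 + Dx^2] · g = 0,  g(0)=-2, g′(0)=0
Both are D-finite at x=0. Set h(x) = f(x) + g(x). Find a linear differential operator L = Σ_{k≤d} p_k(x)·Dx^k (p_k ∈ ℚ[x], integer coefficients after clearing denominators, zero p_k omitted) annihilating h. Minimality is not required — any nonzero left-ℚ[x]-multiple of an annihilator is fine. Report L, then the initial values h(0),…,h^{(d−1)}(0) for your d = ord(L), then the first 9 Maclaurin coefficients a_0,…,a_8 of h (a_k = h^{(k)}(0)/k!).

L = (56 + 32·x + 32·x^2)·Dx + (12 + 40·x + 48·x^2 + 32·x^3)·Dx^2 + (14 + 8·x + 8·x^2)·Dx^3 + (3 + 10·x + 12·x^2 + 8·x^3)·Dx^4  (order 4).
h: a_k = -2, -6, 10, -8, 32/3, -96/5, 1448/45, -384/7, 30236/315, …
ICs: h(0) = -2, h′(0) = -6, h′′(0) = 20, h′′′(0) = -48.

f: a_k = 0, -6, 6, -8, 12, -96/5, 32, -384/7, 96, …
g: a_k = -2, 0, 4, 0, -4/3, 0, 8/45, 0, -4/315, …
L₀ := lclm(L_f,L_g); ord L₀ ≤ 2+2.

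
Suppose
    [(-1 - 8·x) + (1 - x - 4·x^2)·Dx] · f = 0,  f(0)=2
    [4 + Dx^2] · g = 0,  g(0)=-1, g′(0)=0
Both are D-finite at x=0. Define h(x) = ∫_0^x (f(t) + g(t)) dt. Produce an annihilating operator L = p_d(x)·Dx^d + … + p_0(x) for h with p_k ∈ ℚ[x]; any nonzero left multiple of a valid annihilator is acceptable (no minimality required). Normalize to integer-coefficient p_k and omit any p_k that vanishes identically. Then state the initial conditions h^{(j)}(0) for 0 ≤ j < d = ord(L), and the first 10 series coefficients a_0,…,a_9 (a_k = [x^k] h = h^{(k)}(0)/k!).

L = (116 + 1008·x + 968·x^2 + 2688·x^3 + 640·x^4 + 1024·x^5)·Dx + (-28 - 4·x + 8·x^2 + 200·x^3 + 480·x^4 + 384·x^5 + 512·x^6)·Dx^2 + (29 + 252·x + 242·x^2 + 672·x^3 + 160·x^4 + 256·x^5)·Dx^3 + (-7 - x + 2·x^2 + 50·x^3 + 120·x^4 + 96·x^5 + 128·x^6)·Dx^4  (order 4).
h: a_k = 0, 1, 1, 4, 9/2, 172/15, 65/3, 16294/315, 441/4, 733948/2835, …
ICs: h(0) = 0, h′(0) = 1, h′′(0) = 2, h′′′(0) = 24.

f: a_k = 2, 2, 10, 18, 58, 130, 362, 882, 2330, 5858, …
g: a_k = -1, 0, 2, 0, -2/3, 0, 4/45, 0, -2/315, 0, …
h₀=f+g: left-lcm gives L₀, ord ≤ 3.
h=∫h₀ ⇒ L = L₀·Dx.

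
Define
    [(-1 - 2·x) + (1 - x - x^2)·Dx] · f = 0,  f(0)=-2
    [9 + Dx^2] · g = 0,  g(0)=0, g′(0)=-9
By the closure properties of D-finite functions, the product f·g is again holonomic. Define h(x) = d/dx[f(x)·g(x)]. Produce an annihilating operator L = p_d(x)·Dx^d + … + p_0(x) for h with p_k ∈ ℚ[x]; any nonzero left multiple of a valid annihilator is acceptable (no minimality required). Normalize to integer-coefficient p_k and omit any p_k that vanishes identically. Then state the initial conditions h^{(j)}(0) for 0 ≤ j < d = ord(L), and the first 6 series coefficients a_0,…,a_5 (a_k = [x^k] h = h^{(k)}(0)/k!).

f: a_k = -2, -2, -4, -6, -10, -16, …
g: a_k = 0, -9, 0, 27/2, 0, -243/40, …
h₀=f·g: eliminate ⇒ L₀, order ≤ 1·2.
h₀' ⇒ L via d/dx closure of L₀.
L = (3 - 162·x - 81·x^2 + 162·x^3 + 81·x^4) + (-12 - 6·x + 54·x^2 + 36·x^3)·Dx + (7 - 16·x - 7·x^2 + 18·x^3 + 9·x^4)·Dx^2  (order 2).
h: a_k = 18, 36, 27, 108, 963/4, 4509/10, …
ICs: h(0) = 18, h′(0) = 36.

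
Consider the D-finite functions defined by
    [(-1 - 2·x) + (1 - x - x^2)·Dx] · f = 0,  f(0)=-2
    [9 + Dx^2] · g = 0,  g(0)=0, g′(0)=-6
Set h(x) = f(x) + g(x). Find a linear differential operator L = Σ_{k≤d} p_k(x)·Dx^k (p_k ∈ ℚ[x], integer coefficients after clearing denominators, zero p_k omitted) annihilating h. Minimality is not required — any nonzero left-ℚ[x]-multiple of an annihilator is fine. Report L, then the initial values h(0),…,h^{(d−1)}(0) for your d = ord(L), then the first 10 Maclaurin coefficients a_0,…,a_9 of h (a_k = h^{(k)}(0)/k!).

L = (243 + 432·x - 81·x^2 + 216·x^3 + 405·x^4 + 162·x^5) + (-117 + 225·x + 36·x^2 - 297·x^3 + 54·x^4 + 243·x^5 + 81·x^6)·Dx + (27 + 48·x - 9·x^2 + 24·x^3 + 45·x^4 + 18·x^5)·Dx^2 + (-13 + 25·x + 4·x^2 - 33·x^3 + 6·x^4 + 27·x^5 + 9·x^6)·Dx^3  (order 3).
h: a_k = -2, -8, -4, 3, -10, -401/20, -26, -11517/280, -68, -246643/2240, …
ICs: h(0) = -2, h′(0) = -8, h′′(0) = -8.

f: a_k = -2, -2, -4, -6, -10, -16, -26, -42, -68, -110, …
g: a_k = 0, -6, 0, 9, 0, -81/20, 0, 243/280, 0, -243/2240, …
L₀ := lclm(L_f,L_g); ord L₀ ≤ 1+2.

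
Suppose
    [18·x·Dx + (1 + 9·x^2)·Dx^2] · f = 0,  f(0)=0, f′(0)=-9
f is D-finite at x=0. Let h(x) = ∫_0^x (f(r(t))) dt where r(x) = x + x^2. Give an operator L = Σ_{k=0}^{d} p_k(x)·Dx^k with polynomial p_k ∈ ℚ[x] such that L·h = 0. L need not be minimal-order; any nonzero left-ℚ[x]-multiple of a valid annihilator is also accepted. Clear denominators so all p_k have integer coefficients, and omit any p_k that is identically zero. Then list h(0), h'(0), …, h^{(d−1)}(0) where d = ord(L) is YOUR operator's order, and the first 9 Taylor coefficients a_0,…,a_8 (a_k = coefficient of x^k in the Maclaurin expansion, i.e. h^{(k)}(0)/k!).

L = (-2 + 18·x + 72·x^2 + 108·x^3 + 54·x^4)·Dx^2 + (1 + 2·x + 9·x^2 + 36·x^3 + 45·x^4 + 18·x^5)·Dx^3  (order 3).
h: a_k = 0, 0, -9/2, -3, 27/4, 81/5, -54/5, -702/7, -3645/56, …
ICs: h(0) = 0, h′(0) = 0, h′′(0) = -9.

f: a_k = 0, -9, 0, 27, 0, -729/5, 0, 6561/7, 0, …
L₀ from L_f via x↦r, Dx↦r'^{-1}Dx.
∫: right-multiply L₀ by Dx.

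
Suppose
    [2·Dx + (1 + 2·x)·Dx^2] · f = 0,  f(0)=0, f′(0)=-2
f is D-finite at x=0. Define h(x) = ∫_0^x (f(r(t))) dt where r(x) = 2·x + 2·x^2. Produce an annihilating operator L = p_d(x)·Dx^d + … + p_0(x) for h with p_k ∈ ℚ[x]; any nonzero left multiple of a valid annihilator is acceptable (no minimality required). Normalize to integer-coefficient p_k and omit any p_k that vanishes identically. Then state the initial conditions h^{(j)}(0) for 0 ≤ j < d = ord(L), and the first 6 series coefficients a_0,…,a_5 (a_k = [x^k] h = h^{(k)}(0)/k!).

f: a_k = 0, -2, 2, -8/3, 4, -32/5, …
f∘r: x↦r, Dx↦Dx/r' in L_f ⇒ L₀.
∫: right-multiply L₀ by Dx.
L = 2·Dx^2 + (1 + 2·x)·Dx^3  (order 3).
h: a_k = 0, 0, -2, 4/3, -4/3, 8/5, …
ICs: h(0) = 0, h′(0) = 0, h′′(0) = -4.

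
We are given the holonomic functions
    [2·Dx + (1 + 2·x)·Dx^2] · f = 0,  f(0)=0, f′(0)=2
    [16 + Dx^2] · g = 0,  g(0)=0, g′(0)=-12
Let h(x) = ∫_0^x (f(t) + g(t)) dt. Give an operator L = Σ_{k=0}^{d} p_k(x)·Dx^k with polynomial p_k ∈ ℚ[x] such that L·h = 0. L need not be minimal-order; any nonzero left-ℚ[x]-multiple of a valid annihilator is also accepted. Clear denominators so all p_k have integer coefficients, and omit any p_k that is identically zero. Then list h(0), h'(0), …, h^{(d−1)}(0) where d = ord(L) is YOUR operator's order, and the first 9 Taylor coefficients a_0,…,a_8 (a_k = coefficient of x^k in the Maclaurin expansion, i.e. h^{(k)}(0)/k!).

f: a_k = 0, 2, -2, 8/3, -4, 32/5, -32/3, 128/7, -32, …
g: a_k = 0, -12, 0, 32, 0, -128/5, 0, 1024/105, 0, …
h₀=f+g: left-lcm gives L₀, ord ≤ 4.
h=∫h₀ ⇒ L = L₀·Dx.
L = (160 + 256·x + 256·x^2)·Dx^2 + (48 + 224·x + 384·x^2 + 256·x^3)·Dx^3 + (10 + 16·x + 16·x^2)·Dx^4 + (3 + 14·x + 24·x^2 + 16·x^3)·Dx^5  (order 5).
h: a_k = 0, 0, -5, -2/3, 26/3, -4/5, -16/5, -32/21, 368/105, …
ICs: h(0) = 0, h′(0) = 0, h′′(0) = -10, h′′′(0) = -4, h′′′′(0) = 208.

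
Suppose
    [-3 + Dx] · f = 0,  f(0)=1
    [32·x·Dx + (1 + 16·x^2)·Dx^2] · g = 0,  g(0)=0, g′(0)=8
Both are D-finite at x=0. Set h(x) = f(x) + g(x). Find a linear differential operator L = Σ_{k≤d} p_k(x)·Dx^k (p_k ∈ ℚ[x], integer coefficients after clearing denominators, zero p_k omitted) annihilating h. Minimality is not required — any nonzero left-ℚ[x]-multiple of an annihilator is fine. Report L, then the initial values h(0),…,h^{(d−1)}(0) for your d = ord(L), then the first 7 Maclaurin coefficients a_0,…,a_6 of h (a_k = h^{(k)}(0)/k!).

f: a_k = 1, 3, 9/2, 9/2, 27/8, 81/40, 81/80, …
g: a_k = 0, 8, 0, -128/3, 0, 2048/5, 0, …
h₀=f+g: left-lcm gives L₀, ord ≤ 3.
L = (96 - 288·x - 4608·x^2 - 4608·x^3)·Dx + (-41 + 1248·x^2 - 2304·x^4)·Dx^2 + (3 + 32·x + 96·x^2 + 512·x^3 + 768·x^4)·Dx^3  (order 3).
h: a_k = 1, 11, 9/2, -229/6, 27/8, 3293/8, 81/80, …
ICs: h(0) = 1, h′(0) = 11, h′′(0) = 9.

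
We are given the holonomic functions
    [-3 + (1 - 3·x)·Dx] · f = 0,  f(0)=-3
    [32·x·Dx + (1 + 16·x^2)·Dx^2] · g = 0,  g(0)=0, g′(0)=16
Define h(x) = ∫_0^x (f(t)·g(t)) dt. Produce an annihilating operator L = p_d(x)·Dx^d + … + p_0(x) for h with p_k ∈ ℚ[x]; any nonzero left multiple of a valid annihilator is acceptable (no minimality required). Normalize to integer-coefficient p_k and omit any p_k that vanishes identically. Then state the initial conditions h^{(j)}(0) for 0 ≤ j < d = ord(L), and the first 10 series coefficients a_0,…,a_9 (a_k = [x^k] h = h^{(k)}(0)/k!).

f: a_k = -3, -9, -27, -81, -243, -729, -2187, -6561, -19683, -59049, …
g: a_k = 0, 16, 0, -256/3, 0, 4096/5, 0, -65536/7, 0, 1048576/9, …
f·g: L₀ = L_f ⊗_s L_g, ord ≤ 1·2.
∫: right-multiply L₀ by Dx.
L = 96·x·Dx + (6 - 32·x + 192·x^2)·Dx^2 + (-1 + 3·x - 16·x^2 + 48·x^3)·Dx^3  (order 3).
h: a_k = 0, 0, -24, -48, -44, -528/5, -3368/5, -60624/35, -36258/35, -96688/35, …
ICs: h(0) = 0, h′(0) = 0, h′′(0) = -48.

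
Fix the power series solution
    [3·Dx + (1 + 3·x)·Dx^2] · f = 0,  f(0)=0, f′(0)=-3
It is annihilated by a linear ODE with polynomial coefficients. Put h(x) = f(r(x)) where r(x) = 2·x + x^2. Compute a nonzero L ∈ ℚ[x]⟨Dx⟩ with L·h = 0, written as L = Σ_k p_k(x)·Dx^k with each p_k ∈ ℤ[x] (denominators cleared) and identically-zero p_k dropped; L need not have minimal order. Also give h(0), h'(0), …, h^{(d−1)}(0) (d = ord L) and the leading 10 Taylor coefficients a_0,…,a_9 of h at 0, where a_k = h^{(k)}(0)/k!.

f: a_k = 0, -3, 9/2, -9, 81/4, -243/5, 243/2, -2187/7, 6561/8, -2187, …
Change of var in L_f (x↦r) gives L₀.
L = (5 + 6·x + 3·x^2)·Dx + (1 + 7·x + 9·x^2 + 3·x^3)·Dx^2  (order 2).
h: a_k = 0, -6, 15, -54, 441/2, -4806/5, 4365, -142722/7, 388881/4, -470934, …
ICs: h(0) = 0, h′(0) = -6.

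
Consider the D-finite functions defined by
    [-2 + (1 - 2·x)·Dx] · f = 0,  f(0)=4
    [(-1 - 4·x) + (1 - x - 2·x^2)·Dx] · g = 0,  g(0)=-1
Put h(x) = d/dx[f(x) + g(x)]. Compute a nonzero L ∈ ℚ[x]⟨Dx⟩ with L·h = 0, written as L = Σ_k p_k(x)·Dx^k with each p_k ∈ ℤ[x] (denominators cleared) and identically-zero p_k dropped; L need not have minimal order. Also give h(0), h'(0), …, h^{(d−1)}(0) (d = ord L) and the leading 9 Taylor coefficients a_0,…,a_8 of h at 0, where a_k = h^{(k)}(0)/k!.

L = 12 + (3 + 12·x)·Dx + (-1 + x + 2·x^2)·Dx^2  (order 2).
h: a_k = 7, 26, 81, 212, 535, 1278, 2989, 6824, 15363, …
ICs: h(0) = 7, h′(0) = 26.

f: a_k = 4, 8, 16, 32, 64, 128, 256, 512, 1024, …
g: a_k = -1, -1, -3, -5, -11, -21, -43, -85, -171, …
Sum ⇒ L₀ = lclm(L_f,L_g) in ℚ(x)⟨Dx⟩.
h=h₀': d/dx-closure on L₀ ⇒ L.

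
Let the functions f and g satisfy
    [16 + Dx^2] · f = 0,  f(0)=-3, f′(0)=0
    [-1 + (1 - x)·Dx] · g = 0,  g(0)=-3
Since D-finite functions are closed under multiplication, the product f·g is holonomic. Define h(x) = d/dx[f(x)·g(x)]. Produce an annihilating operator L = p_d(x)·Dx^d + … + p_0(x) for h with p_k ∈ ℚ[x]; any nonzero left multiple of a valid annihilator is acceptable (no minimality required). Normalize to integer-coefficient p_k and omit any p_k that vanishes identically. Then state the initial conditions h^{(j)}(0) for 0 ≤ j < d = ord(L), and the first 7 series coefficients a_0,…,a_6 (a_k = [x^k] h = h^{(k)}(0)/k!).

L = (14 - 32·x + 16·x^2) + (-2 + 2·x)·Dx + (1 - 2·x + x^2)·Dx^2  (order 2).
h: a_k = 9, -126, -189, 132, 165, -546/5, -637/5, …
ICs: h(0) = 9, h′(0) = -126.

f: a_k = -3, 0, 24, 0, -32, 0, 256/15, …
g: a_k = -3, -3, -3, -3, -3, -3, -3, …
Product ⇒ symmetric product L₀, ord ≤ 2.
Differentiate: ansatz ord ≤ ord L₀ ⇒ L.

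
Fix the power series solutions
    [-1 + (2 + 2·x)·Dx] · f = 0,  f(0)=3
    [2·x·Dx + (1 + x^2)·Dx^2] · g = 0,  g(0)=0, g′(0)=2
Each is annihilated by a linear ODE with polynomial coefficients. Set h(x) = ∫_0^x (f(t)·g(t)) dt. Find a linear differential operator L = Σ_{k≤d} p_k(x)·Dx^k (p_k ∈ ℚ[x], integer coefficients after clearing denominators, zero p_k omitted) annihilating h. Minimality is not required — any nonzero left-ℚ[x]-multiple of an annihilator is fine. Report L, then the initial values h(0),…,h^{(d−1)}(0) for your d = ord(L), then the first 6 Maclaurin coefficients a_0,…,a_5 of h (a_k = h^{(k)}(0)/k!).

f: a_k = 3, 3/2, -3/8, 3/16, -15/128, 21/256, …
g: a_k = 0, 2, 0, -2/3, 0, 2/5, …
Product ⇒ symmetric product L₀, ord ≤ 2.
Integrate: L := L₀·Dx.
L = (3 - 4·x - x^2)·Dx + (-4 + 4·x + 12·x^2 + 4·x^3)·Dx^2 + (4 + 8·x + 8·x^2 + 8·x^3 + 4·x^4)·Dx^3  (order 3).
h: a_k = 0, 0, 3, 1, -11/16, -1/8, …
ICs: h(0) = 0, h′(0) = 0, h′′(0) = 6.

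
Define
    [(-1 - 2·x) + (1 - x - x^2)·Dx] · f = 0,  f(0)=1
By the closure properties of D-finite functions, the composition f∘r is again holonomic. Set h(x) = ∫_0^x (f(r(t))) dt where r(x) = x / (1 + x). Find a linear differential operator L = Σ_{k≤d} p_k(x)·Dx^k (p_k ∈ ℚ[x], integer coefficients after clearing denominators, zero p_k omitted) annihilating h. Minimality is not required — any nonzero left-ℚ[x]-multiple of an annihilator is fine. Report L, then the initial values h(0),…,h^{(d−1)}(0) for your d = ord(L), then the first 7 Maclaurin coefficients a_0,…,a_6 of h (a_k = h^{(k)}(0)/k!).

L = (1 + 3·x)·Dx + (-1 - 2·x + x^3)·Dx^2  (order 2).
h: a_k = 0, 1, 1/2, 1/3, 0, 1/5, -1/6, …
ICs: h(0) = 0, h′(0) = 1.

f: a_k = 1, 1, 2, 3, 5, 8, 13, …
Substitute x→r, Dx→(1/r')Dx; clear ⇒ L₀.
h=∫h₀ ⇒ L = L₀·Dx.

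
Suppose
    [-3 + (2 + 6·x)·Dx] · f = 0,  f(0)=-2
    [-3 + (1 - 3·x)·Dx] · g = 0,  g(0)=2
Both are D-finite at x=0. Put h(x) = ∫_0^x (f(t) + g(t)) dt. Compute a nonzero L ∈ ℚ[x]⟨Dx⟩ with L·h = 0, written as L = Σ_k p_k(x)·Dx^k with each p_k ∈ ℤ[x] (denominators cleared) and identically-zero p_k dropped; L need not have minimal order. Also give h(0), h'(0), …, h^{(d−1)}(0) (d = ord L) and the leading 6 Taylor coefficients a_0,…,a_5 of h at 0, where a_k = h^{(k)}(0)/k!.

L = (45 + 81·x)·Dx + (-27 - 126·x - 243·x^2)·Dx^2 + (2 + 18·x - 18·x^2 - 162·x^3)·Dx^3  (order 3).
h: a_k = 0, 0, 3/2, 27/4, 405/32, 10773/320, …
ICs: h(0) = 0, h′(0) = 0, h′′(0) = 3.

f: a_k = -2, -3, 9/4, -27/8, 405/64, -1701/128, …
g: a_k = 2, 6, 18, 54, 162, 486, …
h₀=f+g: left-lcm gives L₀, ord ≤ 2.
h=∫₀ˣh₀: take L = L₀·Dx.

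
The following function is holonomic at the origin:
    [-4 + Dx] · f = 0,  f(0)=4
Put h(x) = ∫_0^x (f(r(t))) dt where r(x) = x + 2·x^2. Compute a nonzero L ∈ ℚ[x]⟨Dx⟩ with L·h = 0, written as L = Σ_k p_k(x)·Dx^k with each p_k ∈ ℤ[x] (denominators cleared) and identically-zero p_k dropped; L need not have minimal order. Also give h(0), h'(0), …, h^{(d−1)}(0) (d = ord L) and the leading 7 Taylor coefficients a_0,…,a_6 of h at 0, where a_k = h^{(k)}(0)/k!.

f: a_k = 4, 16, 32, 128/3, 128/3, 512/15, 1024/45, …
f∘r: x↦r, Dx↦Dx/r' in L_f ⇒ L₀.
h=∫₀ˣh₀: take L = L₀·Dx.
L = (-4 - 16·x)·Dx + Dx^2  (order 2).
h: a_k = 0, 4, 8, 64/3, 128/3, 256/3, 6656/45, …
ICs: h(0) = 0, h′(0) = 4.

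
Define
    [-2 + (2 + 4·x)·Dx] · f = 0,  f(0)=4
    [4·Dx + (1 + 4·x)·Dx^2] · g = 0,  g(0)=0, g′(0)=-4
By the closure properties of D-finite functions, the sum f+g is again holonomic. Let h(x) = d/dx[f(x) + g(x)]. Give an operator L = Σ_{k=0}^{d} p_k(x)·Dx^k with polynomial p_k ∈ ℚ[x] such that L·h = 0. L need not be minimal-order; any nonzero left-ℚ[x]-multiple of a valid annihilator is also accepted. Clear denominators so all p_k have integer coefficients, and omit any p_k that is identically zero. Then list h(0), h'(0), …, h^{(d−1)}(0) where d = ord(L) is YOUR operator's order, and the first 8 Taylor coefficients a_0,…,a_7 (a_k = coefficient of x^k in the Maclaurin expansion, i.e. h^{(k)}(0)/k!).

f: a_k = 4, 4, -2, 2, -5/2, 7/2, -21/4, 33/4, …
g: a_k = 0, -4, 8, -64/3, 64, -1024/5, 2048/3, -16384/7, …
f+g: L₀ = lclm(L_f,L_g), ord ≤ 1+2.
Derive L from L₀ (diff closure).
L = (20 + 16·x) + (29 + 104·x + 80·x^2)·Dx + (3 + 22·x + 48·x^2 + 32·x^3)·Dx^2  (order 2).
h: a_k = 0, 12, -58, 246, -2013/2, 8129/2, -65305/4, 261715/4, …
ICs: h(0) = 0, h′(0) = 12.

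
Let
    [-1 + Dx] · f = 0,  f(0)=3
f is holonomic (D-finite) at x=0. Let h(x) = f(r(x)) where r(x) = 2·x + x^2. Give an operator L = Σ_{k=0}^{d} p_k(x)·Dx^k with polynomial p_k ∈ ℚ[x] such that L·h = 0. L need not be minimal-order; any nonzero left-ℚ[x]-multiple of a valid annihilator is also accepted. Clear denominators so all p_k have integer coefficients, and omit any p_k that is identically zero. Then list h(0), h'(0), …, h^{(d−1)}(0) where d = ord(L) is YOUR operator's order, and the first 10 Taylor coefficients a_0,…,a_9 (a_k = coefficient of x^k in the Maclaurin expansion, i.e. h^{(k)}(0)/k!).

f: a_k = 3, 3, 3/2, 1/2, 1/8, 1/40, 1/240, 1/1680, 1/13440, 1/120960, …
Substitute x→r, Dx→(1/r')Dx; clear ⇒ L₀.
L = (-2 - 2·x) + Dx  (order 1).
h: a_k = 3, 6, 9, 10, 19/2, 39/5, 173/30, 407/105, 135/56, 5281/3780, …
ICs: h(0) = 3.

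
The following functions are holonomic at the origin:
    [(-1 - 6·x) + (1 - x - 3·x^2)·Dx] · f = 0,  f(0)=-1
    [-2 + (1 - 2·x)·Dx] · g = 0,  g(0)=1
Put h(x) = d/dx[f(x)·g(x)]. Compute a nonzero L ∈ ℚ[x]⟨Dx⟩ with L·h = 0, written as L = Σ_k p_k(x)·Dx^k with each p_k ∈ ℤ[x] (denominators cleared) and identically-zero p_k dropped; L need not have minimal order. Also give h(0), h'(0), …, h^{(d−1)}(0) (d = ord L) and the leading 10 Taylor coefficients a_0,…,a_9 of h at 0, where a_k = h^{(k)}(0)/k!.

L = (20 - 18·x - 102·x^2 - 96·x^3 + 432·x^4) + (-3 + 7·x + 27·x^2 - 70·x^3 - 30·x^4 + 108·x^5)·Dx  (order 1).
h: a_k = -3, -20, -81, -292, -930, -2814, -8085, -22544, -61155, -162730, …
ICs: h(0) = -3.

f: a_k = -1, -1, -4, -7, -19, -40, -97, -217, -508, -1159, …
g: a_k = 1, 2, 4, 8, 16, 32, 64, 128, 256, 512, …
Product ⇒ symmetric product L₀, ord ≤ 1.
h₀' ⇒ L via d/dx closure of L₀.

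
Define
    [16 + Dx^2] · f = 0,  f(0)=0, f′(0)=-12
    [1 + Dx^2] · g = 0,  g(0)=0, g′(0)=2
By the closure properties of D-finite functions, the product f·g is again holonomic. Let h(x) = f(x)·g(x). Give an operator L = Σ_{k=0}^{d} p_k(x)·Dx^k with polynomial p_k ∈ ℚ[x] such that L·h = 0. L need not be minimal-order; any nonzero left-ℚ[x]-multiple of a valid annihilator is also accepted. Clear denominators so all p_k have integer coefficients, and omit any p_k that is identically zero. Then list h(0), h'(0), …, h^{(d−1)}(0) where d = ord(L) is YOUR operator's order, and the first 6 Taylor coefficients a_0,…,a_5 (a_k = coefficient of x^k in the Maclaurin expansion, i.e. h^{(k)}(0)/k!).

L = 225 + 34·Dx^2 + Dx^4  (order 4).
h: a_k = 0, 0, -24, 0, 68, 0, …
ICs: h(0) = 0, h′(0) = 0, h′′(0) = -48, h′′′(0) = 0.

f: a_k = 0, -12, 0, 32, 0, -128/5, …
g: a_k = 0, 2, 0, -1/3, 0, 1/60, …
Product ⇒ symmetric product L₀, ord ≤ 4.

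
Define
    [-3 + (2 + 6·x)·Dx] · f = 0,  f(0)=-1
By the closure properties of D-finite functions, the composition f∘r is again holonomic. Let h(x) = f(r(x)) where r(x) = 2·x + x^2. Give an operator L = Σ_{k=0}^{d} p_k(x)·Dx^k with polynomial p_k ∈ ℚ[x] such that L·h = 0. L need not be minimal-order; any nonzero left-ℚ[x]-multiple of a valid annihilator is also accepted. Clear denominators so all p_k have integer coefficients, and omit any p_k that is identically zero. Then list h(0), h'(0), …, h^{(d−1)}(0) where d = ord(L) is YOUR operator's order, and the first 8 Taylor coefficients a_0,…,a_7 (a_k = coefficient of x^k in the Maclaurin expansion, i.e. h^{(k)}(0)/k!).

f: a_k = -1, -3/2, 9/8, -27/16, 405/128, -1701/256, 15309/1024, -72171/2048, …
h₀=f(r): pull back L_f along r ⇒ L₀.
L = (-3 - 3·x) + (1 + 6·x + 3·x^2)·Dx  (order 1).
h: a_k = -1, -3, 3, -9, 63/2, -243/2, 999/2, -4293/2, …
ICs: h(0) = -1.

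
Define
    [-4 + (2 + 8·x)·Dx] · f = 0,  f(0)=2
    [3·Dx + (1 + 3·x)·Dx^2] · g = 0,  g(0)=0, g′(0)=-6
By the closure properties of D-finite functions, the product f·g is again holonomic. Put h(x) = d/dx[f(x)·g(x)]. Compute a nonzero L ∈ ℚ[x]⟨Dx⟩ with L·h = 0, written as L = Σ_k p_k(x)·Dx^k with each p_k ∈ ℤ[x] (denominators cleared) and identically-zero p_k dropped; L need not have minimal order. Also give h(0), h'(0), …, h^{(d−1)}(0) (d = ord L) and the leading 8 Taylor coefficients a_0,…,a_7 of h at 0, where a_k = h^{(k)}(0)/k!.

f: a_k = 2, 4, -4, 8, -20, 56, -168, 528, …
g: a_k = 0, -6, 9, -18, 81/2, -486/5, 243, -4374/7, …
L₀ := L_f ⊗_s L_g (sym. prod.), ord ≤ 2.
Differentiate: ansatz ord ≤ ord L₀ ⇒ L.
L = (4 + 24·x + 24·x^2) + (8 + 74·x + 216·x^2 + 192·x^3)·Dx + (1 + 13·x + 62·x^2 + 128·x^3 + 96·x^4)·Dx^2  (order 2).
h: a_k = -12, -12, 72, -300, 1158, -21744/5, 80748/5, -2090628/35, …
ICs: h(0) = -12, h′(0) = -12.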